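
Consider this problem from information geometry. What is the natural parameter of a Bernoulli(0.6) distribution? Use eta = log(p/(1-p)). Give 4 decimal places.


Natural parameter for Bernoulli: eta = log(p/(1-p)).
p = 0.6, 1-p = 0.4.
p/(1-p) = 1.5.
eta = log(1.5) = 0.4055

0.4055


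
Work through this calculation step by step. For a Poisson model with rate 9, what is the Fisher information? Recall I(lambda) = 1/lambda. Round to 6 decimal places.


Fisher information for Poisson: I(lambda) = 1/lambda.
lambda = 9.
I(lambda) = 1/9 = 0.111111

0.111111


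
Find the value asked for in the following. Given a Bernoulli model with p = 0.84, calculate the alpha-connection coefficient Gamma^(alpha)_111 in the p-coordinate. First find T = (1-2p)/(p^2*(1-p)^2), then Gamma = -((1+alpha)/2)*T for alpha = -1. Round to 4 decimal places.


Skewness (Amari-Chentsov) tensor: T = (1-2p)/(p^2*(1-p)^2).
p = 0.84, 1-2p = -0.68, p^2 = 0.7056, (1-p)^2 = 0.0256.
T = -0.68/(0.7056 * 0.0256) = -37.645266.
In the p-coordinate, Gamma^(alpha) = Gamma^(0) - (alpha/2)*T with Gamma^(0) = (1/2)*g'(p) = -T/2,
so Gamma^(alpha) = -((1+alpha)/2)*T.
alpha = -1, -(1+alpha)/2 = 0.0.
Gamma = 0.0 * -37.645266 = 0.0000

0.0000


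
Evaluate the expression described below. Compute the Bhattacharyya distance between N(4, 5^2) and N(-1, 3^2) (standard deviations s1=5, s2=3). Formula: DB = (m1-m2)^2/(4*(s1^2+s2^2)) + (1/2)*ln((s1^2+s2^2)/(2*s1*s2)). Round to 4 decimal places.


Bhattacharyya distance between two Gaussians:
DB = (m1-m2)^2/(4*(s1^2+s2^2)) + (1/2)*ln((s1^2+s2^2)/(2*s1*s2)).
(m1-m2)^2 = (5)^2 = 25.
s1^2+s2^2 = 25 + 9 = 34.
term1 = 25/136 = 0.183824.
term2 = 0.5*ln(34/30.0) = 0.062582.
DB = 0.183824 + 0.062582 = 0.2464

0.2464


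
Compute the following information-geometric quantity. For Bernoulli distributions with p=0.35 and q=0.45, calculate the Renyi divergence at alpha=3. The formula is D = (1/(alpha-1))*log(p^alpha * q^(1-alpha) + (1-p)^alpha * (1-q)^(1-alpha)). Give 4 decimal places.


Renyi divergence of order alpha between Bernoulli distributions:
D = (1/(alpha-1))*log(p^alpha * q^(1-alpha) + (1-p)^alpha * (1-q)^(1-alpha)).
alpha = 3, p = 0.35, q = 0.45.
p^alpha * q^(1-alpha) = 0.35^3 * 0.45^-2 = 0.211728.
(1-p)^alpha * (1-q)^(1-alpha) = 0.65^3 * 0.55^-2 = 0.907851.
sum = 0.211728 + 0.907851 = 1.11958.
D = (1/2)*log(1.11958) = 0.0565

0.0565


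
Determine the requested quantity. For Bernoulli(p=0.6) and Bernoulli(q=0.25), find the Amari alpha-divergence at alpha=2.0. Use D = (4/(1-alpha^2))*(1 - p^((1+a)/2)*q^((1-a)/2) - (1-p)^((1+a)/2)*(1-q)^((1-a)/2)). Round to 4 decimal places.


Amari alpha-divergence:
D = (4/(1-alpha^2))*(1 - p^((1+a)/2)*q^((1-a)/2) - (1-p)^((1+a)/2)*(1-q)^((1-a)/2)).
alpha = 2.0, p = 0.6, q = 0.25.
e1 = (1+alpha)/2 = 1.5, e2 = (1-alpha)/2 = -0.5.
t1 = p^e1 * q^e2 = 0.6^1.5 * 0.25^-0.5 = 0.929516.
t2 = (1-p)^e1 * (1-q)^e2 = 0.4^1.5 * 0.75^-0.5 = 0.292119.
4/(1-alpha^2) = -1.333333.
D = -1.333333*(1 - 0.929516 - 0.292119) = 0.2955

0.2955


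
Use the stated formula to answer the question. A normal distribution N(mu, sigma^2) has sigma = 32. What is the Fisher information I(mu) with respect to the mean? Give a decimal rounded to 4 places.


The Fisher information for the mean of a normal distribution is I(mu) = 1/sigma^2.
sigma = 32, so sigma^2 = 1024.
I(mu) = 1/1024 = 0.0010

0.0010


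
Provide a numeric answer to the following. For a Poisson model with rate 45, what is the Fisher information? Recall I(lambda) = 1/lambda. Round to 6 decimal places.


Fisher information for Poisson: I(lambda) = 1/lambda.
lambda = 45.
I(lambda) = 1/45 = 0.022222

0.022222


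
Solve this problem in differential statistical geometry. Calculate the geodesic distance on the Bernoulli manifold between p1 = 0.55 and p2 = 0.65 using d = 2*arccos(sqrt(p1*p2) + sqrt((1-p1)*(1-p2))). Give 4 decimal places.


Geodesic distance on Bernoulli manifold:
d(p1,p2) = 2*arccos(sqrt(p1*p2) + sqrt((1-p1)*(1-p2))).
sqrt(p1*p2) = sqrt(0.55*0.65) = 0.597913.
sqrt((1-p1)*(1-p2)) = sqrt(0.45*0.35) = 0.396863.
arg = 0.597913 + 0.396863 = 0.994776.
d = 2*arccos(0.994776) = 0.2045

0.2045


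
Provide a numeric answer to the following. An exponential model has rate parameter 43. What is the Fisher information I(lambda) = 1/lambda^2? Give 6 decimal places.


Fisher information for exponential: I(lambda) = 1/lambda^2.
lambda = 43, lambda^2 = 1849.
I = 1/1849 = 0.000541

0.000541


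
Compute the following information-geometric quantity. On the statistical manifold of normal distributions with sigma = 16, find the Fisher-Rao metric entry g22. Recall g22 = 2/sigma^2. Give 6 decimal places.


For the 2-parameter normal family, the Fisher metric has:
  g11 = 1/sigma^2, g22 = 2/sigma^2.
sigma = 16, sigma^2 = 256.
g22 = 0.007813

0.007813


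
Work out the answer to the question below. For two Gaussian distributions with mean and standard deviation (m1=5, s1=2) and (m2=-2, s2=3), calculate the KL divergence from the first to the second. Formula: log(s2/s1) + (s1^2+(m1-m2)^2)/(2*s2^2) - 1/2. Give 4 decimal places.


KL divergence between normal distributions:
KL = log(s2/s1) + (s1^2 + (m1-m2)^2)/(2*s2^2) - 1/2.
log(3/2) = 0.405465.
(2^2 + (5--2)^2)/(2*3^2) = (4 + 49)/18 = 2.944444.
KL = 0.405465 + 2.944444 - 0.5 = 2.8499

2.8499


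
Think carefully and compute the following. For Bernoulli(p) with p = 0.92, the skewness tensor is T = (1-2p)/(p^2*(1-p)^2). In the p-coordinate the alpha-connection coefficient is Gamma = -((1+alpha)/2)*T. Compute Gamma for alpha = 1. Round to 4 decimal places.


Skewness (Amari-Chentsov) tensor: T = (1-2p)/(p^2*(1-p)^2).
p = 0.92, 1-2p = -0.84, p^2 = 0.8464, (1-p)^2 = 0.0064.
T = -0.84/(0.8464 * 0.0064) = -155.068526.
In the p-coordinate, Gamma^(alpha) = Gamma^(0) - (alpha/2)*T with Gamma^(0) = (1/2)*g'(p) = -T/2,
so Gamma^(alpha) = -((1+alpha)/2)*T.
alpha = 1, -(1+alpha)/2 = -1.0.
Gamma = -1.0 * -155.068526 = 155.0685

155.0685


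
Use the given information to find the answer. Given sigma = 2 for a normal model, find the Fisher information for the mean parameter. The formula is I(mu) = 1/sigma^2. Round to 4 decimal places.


The Fisher information for the mean of a normal distribution is I(mu) = 1/sigma^2.
sigma = 2, so sigma^2 = 4.
I(mu) = 1/4 = 0.2500

0.2500


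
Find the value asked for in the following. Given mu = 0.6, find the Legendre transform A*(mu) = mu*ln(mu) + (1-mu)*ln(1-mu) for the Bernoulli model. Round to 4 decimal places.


Legendre transform for Bernoulli:
A*(mu) = mu*log(mu) + (1-mu)*log(1-mu).
mu = 0.6, 1-mu = 0.4.
mu*log(mu) = 0.6*log(0.6) = -0.306495.
(1-mu)*log(1-mu) = 0.4*log(0.4) = -0.366516.
A* = -0.306495 + -0.366516 = -0.6730

-0.6730


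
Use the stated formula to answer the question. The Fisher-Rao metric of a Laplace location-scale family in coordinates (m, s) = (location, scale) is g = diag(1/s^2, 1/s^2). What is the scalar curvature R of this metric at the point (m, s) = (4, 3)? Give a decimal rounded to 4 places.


The metric has the form g = (A dm^2 + B ds^2)/s^2 with A = 1, B = 1.
Substitute u = sqrt(A/B)*m: g = B*(du^2 + ds^2)/s^2, i.e. B times the
Poincare upper half-plane metric, which has constant Gaussian curvature -1.
Scaling a 2D metric by a constant c divides the Gaussian curvature by c,
so K = -1/B = -1/(1) = -1.0000 everywhere (the point (m, s) = (4, 3) is irrelevant:
the curvature is constant).
Scalar curvature in dimension 2: R = 2K = -2/(1) = -2.0000.

-2.0000


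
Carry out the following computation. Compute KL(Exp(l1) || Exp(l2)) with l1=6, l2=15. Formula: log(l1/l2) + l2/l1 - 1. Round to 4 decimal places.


KL divergence for exponential family:
KL = log(l1/l2) + l2/l1 - 1.
log(6/15) = -0.916291.
15/6 = 2.5.
KL = -0.916291 + 2.5 - 1 = 0.5837

0.5837


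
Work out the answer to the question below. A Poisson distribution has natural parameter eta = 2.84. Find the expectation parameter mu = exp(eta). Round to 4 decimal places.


Expectation parameter for Poisson exponential family:
mu = exp(eta).
eta = 2.84.
mu = exp(2.84) = 17.1158

17.1158


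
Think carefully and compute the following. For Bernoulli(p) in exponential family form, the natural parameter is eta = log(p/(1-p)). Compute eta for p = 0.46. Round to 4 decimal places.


Natural parameter for Bernoulli: eta = log(p/(1-p)).
p = 0.46, 1-p = 0.54.
p/(1-p) = 0.851852.
eta = log(0.851852) = -0.1603

-0.1603


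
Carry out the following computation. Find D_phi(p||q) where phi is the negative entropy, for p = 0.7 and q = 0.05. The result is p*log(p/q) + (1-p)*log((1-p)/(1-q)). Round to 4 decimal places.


Bregman divergence with negative entropy generator:
D = p*log(p/q) + (1-p)*log((1-p)/(1-q)).
p = 0.7, q = 0.05.
p*log(p/q) = 0.7*log(0.7/0.05) = 1.84734.
(1-p)*log((1-p)/(1-q)) = 0.3*log(0.3/0.95) = -0.345804.
D = 1.84734 + -0.345804 = 1.5015

1.5015


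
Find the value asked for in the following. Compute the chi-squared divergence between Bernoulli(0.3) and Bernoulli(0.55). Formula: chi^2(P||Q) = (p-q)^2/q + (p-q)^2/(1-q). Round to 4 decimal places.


Chi-squared divergence between Bernoulli distributions:
chi^2 = (p-q)^2/q + (p-q)^2/(1-q).
p = 0.3, q = 0.55, p-q = -0.25.
(p-q)^2 = 0.0625.
term1 = 0.0625/0.55 = 0.113636.
term2 = 0.0625/0.45 = 0.138889.
chi^2 = 0.113636 + 0.138889 = 0.2525

0.2525


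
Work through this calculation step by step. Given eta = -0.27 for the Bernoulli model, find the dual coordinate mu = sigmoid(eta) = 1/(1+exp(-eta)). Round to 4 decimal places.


Dual coordinate (expectation parameter) for Bernoulli:
mu = 1/(1+exp(-eta)).
eta = -0.27.
exp(-eta) = exp(0.27) = 1.309964.
mu = 1/(1+1.309964) = 0.4329

0.4329


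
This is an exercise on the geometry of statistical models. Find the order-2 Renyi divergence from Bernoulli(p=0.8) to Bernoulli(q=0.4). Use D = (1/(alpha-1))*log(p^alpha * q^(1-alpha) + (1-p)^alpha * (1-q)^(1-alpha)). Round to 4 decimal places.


Renyi divergence of order alpha between Bernoulli distributions:
D = (1/(alpha-1))*log(p^alpha * q^(1-alpha) + (1-p)^alpha * (1-q)^(1-alpha)).
alpha = 2, p = 0.8, q = 0.4.
p^alpha * q^(1-alpha) = 0.8^2 * 0.4^-1 = 1.6.
(1-p)^alpha * (1-q)^(1-alpha) = 0.2^2 * 0.6^-1 = 0.066667.
sum = 1.6 + 0.066667 = 1.666667.
D = (1/1)*log(1.666667) = 0.5108

0.5108


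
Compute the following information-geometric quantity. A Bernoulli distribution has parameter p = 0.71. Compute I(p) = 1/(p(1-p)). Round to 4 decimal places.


For Bernoulli(p), Fisher information is I(p) = 1/(p*(1-p)).
p = 0.71, 1-p = 0.29.
p*(1-p) = 0.2059.
I(p) = 1/0.2059 = 4.8567

4.8567


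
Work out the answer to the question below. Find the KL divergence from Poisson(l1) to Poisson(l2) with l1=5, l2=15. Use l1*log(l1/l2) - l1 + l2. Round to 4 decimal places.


KL divergence for Poisson:
KL = l1*log(l1/l2) - l1 + l2.
l1 = 5, l2 = 15.
log(5/15) = -1.098612.
l1*log(l1/l2) = 5 * -1.098612 = -5.493061.
KL = -5.493061 - 5 + 15 = 4.5069

4.5069


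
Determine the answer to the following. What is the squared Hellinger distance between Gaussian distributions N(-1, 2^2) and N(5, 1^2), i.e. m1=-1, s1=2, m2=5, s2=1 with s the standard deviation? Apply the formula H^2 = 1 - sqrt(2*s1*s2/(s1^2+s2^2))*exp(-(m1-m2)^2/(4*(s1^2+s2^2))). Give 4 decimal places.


Squared Hellinger distance for Gaussians:
H^2 = 1 - sqrt(2*s1*s2/(s1^2+s2^2)) * exp(-(m1-m2)^2/(4*(s1^2+s2^2))).
s1^2 = 4, s2^2 = 1, s1^2+s2^2 = 5.
sqrt(2*2*1/(5)) = 0.894427.
(m1-m2)^2 = (-6)^2 = 36.
exp(-36/(4*5)) = exp(-1.8) = 0.165299.
H^2 = 1 - 0.894427*0.165299 = 0.8522

0.8522


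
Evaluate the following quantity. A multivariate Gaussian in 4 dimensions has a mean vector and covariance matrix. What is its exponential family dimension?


Exponential family dimension calculation:
For 4-dim MVN: mean has 4 params, covariance has 4*5/2 = 10 unique entries.
Total dim = 4 + 10 = 14.

14


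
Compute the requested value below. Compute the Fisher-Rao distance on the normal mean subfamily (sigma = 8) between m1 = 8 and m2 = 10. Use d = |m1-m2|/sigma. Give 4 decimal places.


On the fixed-variance normal subfamily, geodesic distance = |m1-m2|/sigma.
|8 - 10| = 2.
sigma = 8.
d = 2/8 = 0.2500

0.2500


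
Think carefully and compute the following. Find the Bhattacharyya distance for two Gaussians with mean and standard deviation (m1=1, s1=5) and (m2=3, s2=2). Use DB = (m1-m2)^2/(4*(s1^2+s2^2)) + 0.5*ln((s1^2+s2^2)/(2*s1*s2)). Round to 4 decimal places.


Bhattacharyya distance between two Gaussians:
DB = (m1-m2)^2/(4*(s1^2+s2^2)) + (1/2)*ln((s1^2+s2^2)/(2*s1*s2)).
(m1-m2)^2 = (-2)^2 = 4.
s1^2+s2^2 = 25 + 4 = 29.
term1 = 4/116 = 0.034483.
term2 = 0.5*ln(29/20.0) = 0.185782.
DB = 0.034483 + 0.185782 = 0.2203

0.2203


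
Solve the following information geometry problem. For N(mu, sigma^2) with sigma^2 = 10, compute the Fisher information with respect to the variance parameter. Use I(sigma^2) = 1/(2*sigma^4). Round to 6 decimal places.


Fisher information for variance: I(sigma^2) = 1/(2*sigma^4).
sigma^2 = 10, so sigma^4 = 100.
I = 1/(2*100) = 1/200 = 0.005000

0.005000


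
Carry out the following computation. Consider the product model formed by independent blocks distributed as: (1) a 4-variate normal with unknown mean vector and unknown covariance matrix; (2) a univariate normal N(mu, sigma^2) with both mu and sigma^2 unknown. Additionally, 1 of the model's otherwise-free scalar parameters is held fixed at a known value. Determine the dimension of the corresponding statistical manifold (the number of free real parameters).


The dimension of a statistical manifold equals the number of free
(independent) real parameters of the model. For a product of independent
blocks the parameter counts add.
- 4-variate normal: 4 (mean) + 4*5/2 = 10 (symmetric covariance) = 14.
- normal (mu, sigma^2): 2.
Total = 14 + 2 = 16.
1 parameter(s) fixed at known values: 16 - 1 = 15.
Dimension = 15

15


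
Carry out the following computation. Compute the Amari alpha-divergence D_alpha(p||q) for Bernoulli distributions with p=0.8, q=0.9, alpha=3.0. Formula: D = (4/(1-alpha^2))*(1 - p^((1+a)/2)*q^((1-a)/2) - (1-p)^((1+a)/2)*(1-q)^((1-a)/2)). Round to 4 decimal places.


Amari alpha-divergence:
D = (4/(1-alpha^2))*(1 - p^((1+a)/2)*q^((1-a)/2) - (1-p)^((1+a)/2)*(1-q)^((1-a)/2)).
alpha = 3.0, p = 0.8, q = 0.9.
e1 = (1+alpha)/2 = 2.0, e2 = (1-alpha)/2 = -1.0.
t1 = p^e1 * q^e2 = 0.8^2.0 * 0.9^-1.0 = 0.711111.
t2 = (1-p)^e1 * (1-q)^e2 = 0.2^2.0 * 0.1^-1.0 = 0.4.
4/(1-alpha^2) = -0.5.
D = -0.5*(1 - 0.711111 - 0.4) = 0.0556

0.0556


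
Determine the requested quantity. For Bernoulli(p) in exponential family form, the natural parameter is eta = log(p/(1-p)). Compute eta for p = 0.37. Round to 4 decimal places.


Natural parameter for Bernoulli: eta = log(p/(1-p)).
p = 0.37, 1-p = 0.63.
p/(1-p) = 0.587302.
eta = log(0.587302) = -0.5322

-0.5322


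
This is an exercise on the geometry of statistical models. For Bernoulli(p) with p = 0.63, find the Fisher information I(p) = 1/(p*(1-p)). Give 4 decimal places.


For Bernoulli(p), Fisher information is I(p) = 1/(p*(1-p)).
p = 0.63, 1-p = 0.37.
p*(1-p) = 0.2331.
I(p) = 1/0.2331 = 4.2900

4.2900


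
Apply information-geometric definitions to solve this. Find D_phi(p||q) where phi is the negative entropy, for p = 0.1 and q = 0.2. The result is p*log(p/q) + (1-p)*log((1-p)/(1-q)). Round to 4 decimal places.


Bregman divergence with negative entropy generator:
D = p*log(p/q) + (1-p)*log((1-p)/(1-q)).
p = 0.1, q = 0.2.
p*log(p/q) = 0.1*log(0.1/0.2) = -0.069315.
(1-p)*log((1-p)/(1-q)) = 0.9*log(0.9/0.8) = 0.106005.
D = -0.069315 + 0.106005 = 0.0367

0.0367


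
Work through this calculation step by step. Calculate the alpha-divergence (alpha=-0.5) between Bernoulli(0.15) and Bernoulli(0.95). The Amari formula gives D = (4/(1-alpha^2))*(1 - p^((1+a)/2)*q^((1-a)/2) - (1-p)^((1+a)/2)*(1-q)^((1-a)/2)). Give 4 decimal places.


Amari alpha-divergence:
D = (4/(1-alpha^2))*(1 - p^((1+a)/2)*q^((1-a)/2) - (1-p)^((1+a)/2)*(1-q)^((1-a)/2)).
alpha = -0.5, p = 0.15, q = 0.95.
e1 = (1+alpha)/2 = 0.25, e2 = (1-alpha)/2 = 0.75.
t1 = p^e1 * q^e2 = 0.15^0.25 * 0.95^0.75 = 0.598847.
t2 = (1-p)^e1 * (1-q)^e2 = 0.85^0.25 * 0.05^0.75 = 0.101527.
4/(1-alpha^2) = 5.333333.
D = 5.333333*(1 - 0.598847 - 0.101527) = 1.5980

1.5980


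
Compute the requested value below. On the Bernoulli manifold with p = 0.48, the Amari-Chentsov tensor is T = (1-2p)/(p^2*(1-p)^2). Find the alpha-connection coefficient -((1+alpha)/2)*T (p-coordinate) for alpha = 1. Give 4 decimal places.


Skewness (Amari-Chentsov) tensor: T = (1-2p)/(p^2*(1-p)^2).
p = 0.48, 1-2p = 0.04, p^2 = 0.2304, (1-p)^2 = 0.2704.
T = 0.04/(0.2304 * 0.2704) = 0.642053.
In the p-coordinate, Gamma^(alpha) = Gamma^(0) - (alpha/2)*T with Gamma^(0) = (1/2)*g'(p) = -T/2,
so Gamma^(alpha) = -((1+alpha)/2)*T.
alpha = 1, -(1+alpha)/2 = -1.0.
Gamma = -1.0 * 0.642053 = -0.6421

-0.6421


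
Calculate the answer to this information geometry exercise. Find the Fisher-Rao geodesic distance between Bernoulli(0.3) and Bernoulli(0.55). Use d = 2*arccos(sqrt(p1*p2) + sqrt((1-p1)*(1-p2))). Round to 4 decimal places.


Geodesic distance on Bernoulli manifold:
d(p1,p2) = 2*arccos(sqrt(p1*p2) + sqrt((1-p1)*(1-p2))).
sqrt(p1*p2) = sqrt(0.3*0.55) = 0.406202.
sqrt((1-p1)*(1-p2)) = sqrt(0.7*0.45) = 0.561249.
arg = 0.406202 + 0.561249 = 0.967451.
d = 2*arccos(0.967451) = 0.5117

0.5117


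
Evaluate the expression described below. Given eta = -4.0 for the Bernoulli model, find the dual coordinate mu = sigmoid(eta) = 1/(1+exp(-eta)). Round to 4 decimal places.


Dual coordinate (expectation parameter) for Bernoulli:
mu = 1/(1+exp(-eta)).
eta = -4.0.
exp(-eta) = exp(4.0) = 54.59815.
mu = 1/(1+54.59815) = 0.0180

0.0180


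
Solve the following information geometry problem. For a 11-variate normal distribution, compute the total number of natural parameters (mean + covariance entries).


Exponential family dimension calculation:
For 11-dim MVN: mean has 11 params, covariance has 11*12/2 = 66 unique entries.
Total dim = 11 + 66 = 77.

77


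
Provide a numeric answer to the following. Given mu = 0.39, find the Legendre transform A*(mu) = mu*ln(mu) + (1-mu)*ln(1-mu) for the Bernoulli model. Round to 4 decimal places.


Legendre transform for Bernoulli:
A*(mu) = mu*log(mu) + (1-mu)*log(1-mu).
mu = 0.39, 1-mu = 0.61.
mu*log(mu) = 0.39*log(0.39) = -0.367227.
(1-mu)*log(1-mu) = 0.61*log(0.61) = -0.301521.
A* = -0.367227 + -0.301521 = -0.6687

-0.6687


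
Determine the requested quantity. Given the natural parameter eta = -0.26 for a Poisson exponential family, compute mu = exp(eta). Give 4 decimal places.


Expectation parameter for Poisson exponential family:
mu = exp(eta).
eta = -0.26.
mu = exp(-0.26) = 0.7711

0.7711


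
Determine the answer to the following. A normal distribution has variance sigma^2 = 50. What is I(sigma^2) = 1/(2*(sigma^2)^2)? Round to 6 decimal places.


Fisher information for variance: I(sigma^2) = 1/(2*sigma^4).
sigma^2 = 50, so sigma^4 = 2500.
I = 1/(2*2500) = 1/5000 = 0.000200

0.000200


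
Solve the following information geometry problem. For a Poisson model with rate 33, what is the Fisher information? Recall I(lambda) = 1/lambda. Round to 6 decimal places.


Fisher information for Poisson: I(lambda) = 1/lambda.
lambda = 33.
I(lambda) = 1/33 = 0.030303

0.030303


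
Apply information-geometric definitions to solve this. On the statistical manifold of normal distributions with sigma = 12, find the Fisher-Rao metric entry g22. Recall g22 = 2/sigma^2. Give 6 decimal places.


For the 2-parameter normal family, the Fisher metric has:
  g11 = 1/sigma^2, g22 = 2/sigma^2.
sigma = 12, sigma^2 = 144.
g22 = 0.013889

0.013889


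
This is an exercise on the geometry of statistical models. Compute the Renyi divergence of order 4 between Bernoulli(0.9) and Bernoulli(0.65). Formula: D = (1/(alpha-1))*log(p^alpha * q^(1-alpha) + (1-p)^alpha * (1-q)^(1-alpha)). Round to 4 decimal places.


Renyi divergence of order alpha between Bernoulli distributions:
D = (1/(alpha-1))*log(p^alpha * q^(1-alpha) + (1-p)^alpha * (1-q)^(1-alpha)).
alpha = 4, p = 0.9, q = 0.65.
p^alpha * q^(1-alpha) = 0.9^4 * 0.65^-3 = 2.389076.
(1-p)^alpha * (1-q)^(1-alpha) = 0.1^4 * 0.35^-3 = 0.002332.
sum = 2.389076 + 0.002332 = 2.391408.
D = (1/3)*log(2.391408) = 0.2906

0.2906


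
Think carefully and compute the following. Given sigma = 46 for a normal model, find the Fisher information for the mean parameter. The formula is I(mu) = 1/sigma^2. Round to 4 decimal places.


The Fisher information for the mean of a normal distribution is I(mu) = 1/sigma^2.
sigma = 46, so sigma^2 = 2116.
I(mu) = 1/2116 = 0.0005

0.0005


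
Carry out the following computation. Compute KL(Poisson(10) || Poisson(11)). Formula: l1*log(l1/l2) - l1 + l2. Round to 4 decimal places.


KL divergence for Poisson:
KL = l1*log(l1/l2) - l1 + l2.
l1 = 10, l2 = 11.
log(10/11) = -0.09531.
l1*log(l1/l2) = 10 * -0.09531 = -0.953102.
KL = -0.953102 - 10 + 11 = 0.0469

0.0469


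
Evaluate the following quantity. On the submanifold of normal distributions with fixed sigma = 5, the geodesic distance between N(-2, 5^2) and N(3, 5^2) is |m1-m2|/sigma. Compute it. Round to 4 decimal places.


On the fixed-variance normal subfamily, geodesic distance = |m1-m2|/sigma.
|-2 - 3| = 5.
sigma = 5.
d = 5/5 = 1.0000

1.0000


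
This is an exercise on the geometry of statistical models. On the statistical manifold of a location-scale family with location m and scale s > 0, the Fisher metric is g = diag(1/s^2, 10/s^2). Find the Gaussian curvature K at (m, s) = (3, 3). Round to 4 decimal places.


The metric has the form g = (A dm^2 + B ds^2)/s^2 with A = 1, B = 10.
Substitute u = sqrt(A/B)*m: g = B*(du^2 + ds^2)/s^2, i.e. B times the
Poincare upper half-plane metric, which has constant Gaussian curvature -1.
Scaling a 2D metric by a constant c divides the Gaussian curvature by c,
so K = -1/B = -1/(10) = -0.1000 everywhere (the point (m, s) = (3, 3) is irrelevant:
the curvature is constant).
The requested Gaussian curvature is K = -0.1000.

-0.1000


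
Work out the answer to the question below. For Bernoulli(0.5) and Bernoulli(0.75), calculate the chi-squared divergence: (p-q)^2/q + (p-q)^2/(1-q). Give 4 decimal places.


Chi-squared divergence between Bernoulli distributions:
chi^2 = (p-q)^2/q + (p-q)^2/(1-q).
p = 0.5, q = 0.75, p-q = -0.25.
(p-q)^2 = 0.0625.
term1 = 0.0625/0.75 = 0.083333.
term2 = 0.0625/0.25 = 0.25.
chi^2 = 0.083333 + 0.25 = 0.3333

0.3333


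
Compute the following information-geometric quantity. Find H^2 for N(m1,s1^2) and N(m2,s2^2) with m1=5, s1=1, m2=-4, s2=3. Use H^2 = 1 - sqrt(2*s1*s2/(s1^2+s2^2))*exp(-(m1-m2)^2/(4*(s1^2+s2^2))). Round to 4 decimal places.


Squared Hellinger distance for Gaussians:
H^2 = 1 - sqrt(2*s1*s2/(s1^2+s2^2)) * exp(-(m1-m2)^2/(4*(s1^2+s2^2))).
s1^2 = 1, s2^2 = 9, s1^2+s2^2 = 10.
sqrt(2*1*3/(10)) = 0.774597.
(m1-m2)^2 = (9)^2 = 81.
exp(-81/(4*10)) = exp(-2.025) = 0.131994.
H^2 = 1 - 0.774597*0.131994 = 0.8978

0.8978


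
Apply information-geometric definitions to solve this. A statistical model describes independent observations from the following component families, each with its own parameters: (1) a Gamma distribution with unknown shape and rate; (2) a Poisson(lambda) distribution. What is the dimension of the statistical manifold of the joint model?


The dimension of a statistical manifold equals the number of free
(independent) real parameters of the model. For a product of independent
blocks the parameter counts add.
- Gamma (shape, rate): 2.
- Poisson (lambda): 1.
Total = 2 + 1 = 3.
Dimension = 3

3


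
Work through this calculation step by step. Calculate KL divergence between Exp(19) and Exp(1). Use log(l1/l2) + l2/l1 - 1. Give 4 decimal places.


KL divergence for exponential family:
KL = log(l1/l2) + l2/l1 - 1.
log(19/1) = 2.944439.
1/19 = 0.052632.
KL = 2.944439 + 0.052632 - 1 = 1.9971

1.9971


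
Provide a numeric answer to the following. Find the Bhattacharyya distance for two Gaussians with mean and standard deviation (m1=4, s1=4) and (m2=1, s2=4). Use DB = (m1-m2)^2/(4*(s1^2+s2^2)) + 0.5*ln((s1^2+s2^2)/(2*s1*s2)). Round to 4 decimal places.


Bhattacharyya distance between two Gaussians:
DB = (m1-m2)^2/(4*(s1^2+s2^2)) + (1/2)*ln((s1^2+s2^2)/(2*s1*s2)).
(m1-m2)^2 = (3)^2 = 9.
s1^2+s2^2 = 16 + 16 = 32.
term1 = 9/128 = 0.070312.
term2 = 0.5*ln(32/32.0) = 0.0.
DB = 0.070312 + 0.0 = 0.0703

0.0703


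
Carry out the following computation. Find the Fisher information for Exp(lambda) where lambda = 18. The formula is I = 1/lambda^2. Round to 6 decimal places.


Fisher information for exponential: I(lambda) = 1/lambda^2.
lambda = 18, lambda^2 = 324.
I = 1/324 = 0.003086

0.003086


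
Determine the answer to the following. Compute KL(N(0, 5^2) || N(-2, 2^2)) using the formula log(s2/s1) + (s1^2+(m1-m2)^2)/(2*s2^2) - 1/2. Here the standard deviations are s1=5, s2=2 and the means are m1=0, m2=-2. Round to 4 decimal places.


KL divergence between normal distributions:
KL = log(s2/s1) + (s1^2 + (m1-m2)^2)/(2*s2^2) - 1/2.
log(2/5) = -0.916291.
(5^2 + (0--2)^2)/(2*2^2) = (25 + 4)/8 = 3.625.
KL = -0.916291 + 3.625 - 0.5 = 2.2087

2.2087


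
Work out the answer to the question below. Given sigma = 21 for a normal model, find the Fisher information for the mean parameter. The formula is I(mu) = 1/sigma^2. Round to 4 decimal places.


The Fisher information for the mean of a normal distribution is I(mu) = 1/sigma^2.
sigma = 21, so sigma^2 = 441.
I(mu) = 1/441 = 0.0023

0.0023


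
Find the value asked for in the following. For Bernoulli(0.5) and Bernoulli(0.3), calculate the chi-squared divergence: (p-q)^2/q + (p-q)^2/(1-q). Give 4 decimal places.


Chi-squared divergence between Bernoulli distributions:
chi^2 = (p-q)^2/q + (p-q)^2/(1-q).
p = 0.5, q = 0.3, p-q = 0.2.
(p-q)^2 = 0.04.
term1 = 0.04/0.3 = 0.133333.
term2 = 0.04/0.7 = 0.057143.
chi^2 = 0.133333 + 0.057143 = 0.1905

0.1905


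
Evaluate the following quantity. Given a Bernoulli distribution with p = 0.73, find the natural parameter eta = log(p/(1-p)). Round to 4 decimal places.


Natural parameter for Bernoulli: eta = log(p/(1-p)).
p = 0.73, 1-p = 0.27.
p/(1-p) = 2.703704.
eta = log(2.703704) = 0.9946

0.9946


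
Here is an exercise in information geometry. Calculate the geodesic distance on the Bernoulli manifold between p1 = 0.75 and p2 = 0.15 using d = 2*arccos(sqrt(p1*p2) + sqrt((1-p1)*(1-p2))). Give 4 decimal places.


Geodesic distance on Bernoulli manifold:
d(p1,p2) = 2*arccos(sqrt(p1*p2) + sqrt((1-p1)*(1-p2))).
sqrt(p1*p2) = sqrt(0.75*0.15) = 0.33541.
sqrt((1-p1)*(1-p2)) = sqrt(0.25*0.85) = 0.460977.
arg = 0.33541 + 0.460977 = 0.796387.
d = 2*arccos(0.796387) = 1.2990

1.2990


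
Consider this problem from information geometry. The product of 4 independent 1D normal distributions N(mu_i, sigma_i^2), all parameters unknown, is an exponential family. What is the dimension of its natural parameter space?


Exponential family dimension calculation:
Each univariate normal has two natural parameters (mu/sigma^2 and -1/(2 sigma^2)).
With 4 independent components, dim = 2 * 4 = 8.

8


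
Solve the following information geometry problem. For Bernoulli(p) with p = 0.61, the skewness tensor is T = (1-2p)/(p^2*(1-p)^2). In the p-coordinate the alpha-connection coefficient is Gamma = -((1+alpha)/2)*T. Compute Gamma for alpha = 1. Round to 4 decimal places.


Skewness (Amari-Chentsov) tensor: T = (1-2p)/(p^2*(1-p)^2).
p = 0.61, 1-2p = -0.22, p^2 = 0.3721, (1-p)^2 = 0.1521.
T = -0.22/(0.3721 * 0.1521) = -3.887172.
In the p-coordinate, Gamma^(alpha) = Gamma^(0) - (alpha/2)*T with Gamma^(0) = (1/2)*g'(p) = -T/2,
so Gamma^(alpha) = -((1+alpha)/2)*T.
alpha = 1, -(1+alpha)/2 = -1.0.
Gamma = -1.0 * -3.887172 = 3.8872

3.8872


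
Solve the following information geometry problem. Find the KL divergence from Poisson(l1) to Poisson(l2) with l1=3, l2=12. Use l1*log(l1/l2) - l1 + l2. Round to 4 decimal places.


KL divergence for Poisson:
KL = l1*log(l1/l2) - l1 + l2.
l1 = 3, l2 = 12.
log(3/12) = -1.386294.
l1*log(l1/l2) = 3 * -1.386294 = -4.158883.
KL = -4.158883 - 3 + 12 = 4.8411

4.8411


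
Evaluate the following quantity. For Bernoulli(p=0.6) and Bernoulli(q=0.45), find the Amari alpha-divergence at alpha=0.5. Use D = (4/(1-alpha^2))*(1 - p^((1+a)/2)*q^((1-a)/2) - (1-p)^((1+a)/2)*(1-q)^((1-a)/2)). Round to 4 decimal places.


Amari alpha-divergence:
D = (4/(1-alpha^2))*(1 - p^((1+a)/2)*q^((1-a)/2) - (1-p)^((1+a)/2)*(1-q)^((1-a)/2)).
alpha = 0.5, p = 0.6, q = 0.45.
e1 = (1+alpha)/2 = 0.75, e2 = (1-alpha)/2 = 0.25.
t1 = p^e1 * q^e2 = 0.6^0.75 * 0.45^0.25 = 0.558363.
t2 = (1-p)^e1 * (1-q)^e2 = 0.4^0.75 * 0.55^0.25 = 0.433147.
4/(1-alpha^2) = 5.333333.
D = 5.333333*(1 - 0.558363 - 0.433147) = 0.0453

0.0453


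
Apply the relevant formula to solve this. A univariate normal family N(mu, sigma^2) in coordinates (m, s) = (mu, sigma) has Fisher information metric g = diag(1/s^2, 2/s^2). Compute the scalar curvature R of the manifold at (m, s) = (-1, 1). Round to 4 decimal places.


The metric has the form g = (A dm^2 + B ds^2)/s^2 with A = 1, B = 2.
Substitute u = sqrt(A/B)*m: g = B*(du^2 + ds^2)/s^2, i.e. B times the
Poincare upper half-plane metric, which has constant Gaussian curvature -1.
Scaling a 2D metric by a constant c divides the Gaussian curvature by c,
so K = -1/B = -1/(2) = -0.5000 everywhere (the point (m, s) = (-1, 1) is irrelevant:
the curvature is constant).
Scalar curvature in dimension 2: R = 2K = -2/(2) = -1.0000.

-1.0000


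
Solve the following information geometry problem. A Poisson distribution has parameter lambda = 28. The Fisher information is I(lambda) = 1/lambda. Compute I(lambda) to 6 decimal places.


Fisher information for Poisson: I(lambda) = 1/lambda.
lambda = 28.
I(lambda) = 1/28 = 0.035714

0.035714


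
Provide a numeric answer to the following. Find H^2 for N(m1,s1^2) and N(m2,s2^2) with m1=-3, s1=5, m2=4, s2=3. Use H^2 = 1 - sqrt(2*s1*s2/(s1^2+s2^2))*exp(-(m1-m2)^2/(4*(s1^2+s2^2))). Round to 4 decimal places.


Squared Hellinger distance for Gaussians:
H^2 = 1 - sqrt(2*s1*s2/(s1^2+s2^2)) * exp(-(m1-m2)^2/(4*(s1^2+s2^2))).
s1^2 = 25, s2^2 = 9, s1^2+s2^2 = 34.
sqrt(2*5*3/(34)) = 0.939336.
(m1-m2)^2 = (-7)^2 = 49.
exp(-49/(4*34)) = exp(-0.360294) = 0.697471.
H^2 = 1 - 0.939336*0.697471 = 0.3448

0.3448


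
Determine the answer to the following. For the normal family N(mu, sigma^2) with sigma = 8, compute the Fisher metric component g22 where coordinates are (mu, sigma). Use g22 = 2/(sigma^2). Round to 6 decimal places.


For the 2-parameter normal family, the Fisher metric has:
  g11 = 1/sigma^2, g22 = 2/sigma^2.
sigma = 8, sigma^2 = 64.
g22 = 0.031250

0.031250


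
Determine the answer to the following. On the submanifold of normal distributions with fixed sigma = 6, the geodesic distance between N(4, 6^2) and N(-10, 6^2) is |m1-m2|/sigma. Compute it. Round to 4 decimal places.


On the fixed-variance normal subfamily, geodesic distance = |m1-m2|/sigma.
|4 - -10| = 14.
sigma = 6.
d = 14/6 = 2.3333

2.3333


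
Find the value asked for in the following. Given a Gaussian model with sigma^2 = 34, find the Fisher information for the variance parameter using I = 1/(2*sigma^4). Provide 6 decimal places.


Fisher information for variance: I(sigma^2) = 1/(2*sigma^4).
sigma^2 = 34, so sigma^4 = 1156.
I = 1/(2*1156) = 1/2312 = 0.000433

0.000433


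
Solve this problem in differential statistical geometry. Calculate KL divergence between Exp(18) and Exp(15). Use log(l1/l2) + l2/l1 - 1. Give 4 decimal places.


KL divergence for exponential family:
KL = log(l1/l2) + l2/l1 - 1.
log(18/15) = 0.182322.
15/18 = 0.833333.
KL = 0.182322 + 0.833333 - 1 = 0.0157

0.0157


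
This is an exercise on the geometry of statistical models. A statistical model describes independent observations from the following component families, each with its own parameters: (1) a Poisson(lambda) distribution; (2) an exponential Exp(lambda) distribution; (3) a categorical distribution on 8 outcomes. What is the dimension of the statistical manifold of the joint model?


The dimension of a statistical manifold equals the number of free
(independent) real parameters of the model. For a product of independent
blocks the parameter counts add.
- Poisson (lambda): 1.
- exponential (lambda): 1.
- categorical on 8 outcomes (probabilities sum to 1): 8-1 = 7.
Total = 1 + 1 + 7 = 9.
Dimension = 9

9


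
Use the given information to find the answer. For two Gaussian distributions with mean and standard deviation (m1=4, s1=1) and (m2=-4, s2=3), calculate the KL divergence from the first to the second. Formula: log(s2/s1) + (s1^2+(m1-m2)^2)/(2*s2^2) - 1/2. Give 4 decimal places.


KL divergence between normal distributions:
KL = log(s2/s1) + (s1^2 + (m1-m2)^2)/(2*s2^2) - 1/2.
log(3/1) = 1.098612.
(1^2 + (4--4)^2)/(2*3^2) = (1 + 64)/18 = 3.611111.
KL = 1.098612 + 3.611111 - 0.5 = 4.2097

4.2097


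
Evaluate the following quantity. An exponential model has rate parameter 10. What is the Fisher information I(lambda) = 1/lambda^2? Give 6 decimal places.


Fisher information for exponential: I(lambda) = 1/lambda^2.
lambda = 10, lambda^2 = 100.
I = 1/100 = 0.010000

0.010000


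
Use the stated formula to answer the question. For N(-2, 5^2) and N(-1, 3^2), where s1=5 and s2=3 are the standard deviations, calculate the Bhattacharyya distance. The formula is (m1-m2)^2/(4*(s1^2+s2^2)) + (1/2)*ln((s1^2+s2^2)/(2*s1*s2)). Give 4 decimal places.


Bhattacharyya distance between two Gaussians:
DB = (m1-m2)^2/(4*(s1^2+s2^2)) + (1/2)*ln((s1^2+s2^2)/(2*s1*s2)).
(m1-m2)^2 = (-1)^2 = 1.
s1^2+s2^2 = 25 + 9 = 34.
term1 = 1/136 = 0.007353.
term2 = 0.5*ln(34/30.0) = 0.062582.
DB = 0.007353 + 0.062582 = 0.0699

0.0699


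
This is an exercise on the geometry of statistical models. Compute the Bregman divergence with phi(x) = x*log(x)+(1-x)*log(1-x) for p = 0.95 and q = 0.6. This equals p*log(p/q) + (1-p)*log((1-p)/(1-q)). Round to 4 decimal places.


Bregman divergence with negative entropy generator:
D = p*log(p/q) + (1-p)*log((1-p)/(1-q)).
p = 0.95, q = 0.6.
p*log(p/q) = 0.95*log(0.95/0.6) = 0.436556.
(1-p)*log((1-p)/(1-q)) = 0.05*log(0.05/0.4) = -0.103972.
D = 0.436556 + -0.103972 = 0.3326

0.3326


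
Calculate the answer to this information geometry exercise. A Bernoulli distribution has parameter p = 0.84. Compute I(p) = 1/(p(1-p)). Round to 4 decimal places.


For Bernoulli(p), Fisher information is I(p) = 1/(p*(1-p)).
p = 0.84, 1-p = 0.16.
p*(1-p) = 0.1344.
I(p) = 1/0.1344 = 7.4405

7.4405


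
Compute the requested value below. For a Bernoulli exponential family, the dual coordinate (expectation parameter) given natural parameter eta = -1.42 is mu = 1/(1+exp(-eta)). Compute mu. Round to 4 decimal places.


Dual coordinate (expectation parameter) for Bernoulli:
mu = 1/(1+exp(-eta)).
eta = -1.42.
exp(-eta) = exp(1.42) = 4.13712.
mu = 1/(1+4.13712) = 0.1947

0.1947


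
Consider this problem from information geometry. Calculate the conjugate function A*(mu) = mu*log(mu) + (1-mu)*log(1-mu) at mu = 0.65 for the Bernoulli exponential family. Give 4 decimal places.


Legendre transform for Bernoulli:
A*(mu) = mu*log(mu) + (1-mu)*log(1-mu).
mu = 0.65, 1-mu = 0.35.
mu*log(mu) = 0.65*log(0.65) = -0.280009.
(1-mu)*log(1-mu) = 0.35*log(0.35) = -0.367438.
A* = -0.280009 + -0.367438 = -0.6474

-0.6474


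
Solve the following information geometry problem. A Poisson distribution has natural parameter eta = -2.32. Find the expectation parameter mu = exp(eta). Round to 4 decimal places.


Expectation parameter for Poisson exponential family:
mu = exp(eta).
eta = -2.32.
mu = exp(-2.32) = 0.0983

0.0983


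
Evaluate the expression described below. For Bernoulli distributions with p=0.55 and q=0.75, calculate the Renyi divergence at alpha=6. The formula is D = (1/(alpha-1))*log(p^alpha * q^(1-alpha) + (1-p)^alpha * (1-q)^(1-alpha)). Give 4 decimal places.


Renyi divergence of order alpha between Bernoulli distributions:
D = (1/(alpha-1))*log(p^alpha * q^(1-alpha) + (1-p)^alpha * (1-q)^(1-alpha)).
alpha = 6, p = 0.55, q = 0.75.
p^alpha * q^(1-alpha) = 0.55^6 * 0.75^-5 = 0.116646.
(1-p)^alpha * (1-q)^(1-alpha) = 0.45^6 * 0.25^-5 = 8.503056.
sum = 0.116646 + 8.503056 = 8.619702.
D = (1/5)*log(8.619702) = 0.4308

0.4308


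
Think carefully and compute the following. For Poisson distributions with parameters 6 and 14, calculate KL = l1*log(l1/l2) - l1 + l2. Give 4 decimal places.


KL divergence for Poisson:
KL = l1*log(l1/l2) - l1 + l2.
l1 = 6, l2 = 14.
log(6/14) = -0.847298.
l1*log(l1/l2) = 6 * -0.847298 = -5.083787.
KL = -5.083787 - 6 + 14 = 2.9162

2.9162


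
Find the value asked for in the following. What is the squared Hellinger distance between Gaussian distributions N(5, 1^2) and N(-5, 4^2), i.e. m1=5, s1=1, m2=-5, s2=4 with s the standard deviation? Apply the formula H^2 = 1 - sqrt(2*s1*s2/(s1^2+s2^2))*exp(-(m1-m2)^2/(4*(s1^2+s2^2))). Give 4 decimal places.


Squared Hellinger distance for Gaussians:
H^2 = 1 - sqrt(2*s1*s2/(s1^2+s2^2)) * exp(-(m1-m2)^2/(4*(s1^2+s2^2))).
s1^2 = 1, s2^2 = 16, s1^2+s2^2 = 17.
sqrt(2*1*4/(17)) = 0.685994.
(m1-m2)^2 = (10)^2 = 100.
exp(-100/(4*17)) = exp(-1.470588) = 0.22979.
H^2 = 1 - 0.685994*0.22979 = 0.8424

0.8424


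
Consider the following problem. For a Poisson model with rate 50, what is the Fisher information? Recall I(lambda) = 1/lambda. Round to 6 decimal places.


Fisher information for Poisson: I(lambda) = 1/lambda.
lambda = 50.
I(lambda) = 1/50 = 0.020000

0.020000


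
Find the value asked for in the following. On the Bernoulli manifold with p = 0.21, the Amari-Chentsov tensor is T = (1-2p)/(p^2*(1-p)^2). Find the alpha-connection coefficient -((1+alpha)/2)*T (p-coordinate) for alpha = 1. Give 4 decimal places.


Skewness (Amari-Chentsov) tensor: T = (1-2p)/(p^2*(1-p)^2).
p = 0.21, 1-2p = 0.58, p^2 = 0.0441, (1-p)^2 = 0.6241.
T = 0.58/(0.0441 * 0.6241) = 21.07343.
In the p-coordinate, Gamma^(alpha) = Gamma^(0) - (alpha/2)*T with Gamma^(0) = (1/2)*g'(p) = -T/2,
so Gamma^(alpha) = -((1+alpha)/2)*T.
alpha = 1, -(1+alpha)/2 = -1.0.
Gamma = -1.0 * 21.07343 = -21.0734

-21.0734


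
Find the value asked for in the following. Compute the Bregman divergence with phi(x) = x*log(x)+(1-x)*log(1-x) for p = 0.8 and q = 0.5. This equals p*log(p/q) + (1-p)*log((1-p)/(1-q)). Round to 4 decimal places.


Bregman divergence with negative entropy generator:
D = p*log(p/q) + (1-p)*log((1-p)/(1-q)).
p = 0.8, q = 0.5.
p*log(p/q) = 0.8*log(0.8/0.5) = 0.376003.
(1-p)*log((1-p)/(1-q)) = 0.2*log(0.2/0.5) = -0.183258.
D = 0.376003 + -0.183258 = 0.1927

0.1927


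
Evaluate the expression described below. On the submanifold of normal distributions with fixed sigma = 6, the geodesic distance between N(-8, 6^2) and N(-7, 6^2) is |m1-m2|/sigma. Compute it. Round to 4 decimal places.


On the fixed-variance normal subfamily, geodesic distance = |m1-m2|/sigma.
|-8 - -7| = 1.
sigma = 6.
d = 1/6 = 0.1667

0.1667


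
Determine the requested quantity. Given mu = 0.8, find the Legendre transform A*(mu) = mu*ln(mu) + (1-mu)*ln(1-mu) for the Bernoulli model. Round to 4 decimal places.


Legendre transform for Bernoulli:
A*(mu) = mu*log(mu) + (1-mu)*log(1-mu).
mu = 0.8, 1-mu = 0.2.
mu*log(mu) = 0.8*log(0.8) = -0.178515.
(1-mu)*log(1-mu) = 0.2*log(0.2) = -0.321888.
A* = -0.178515 + -0.321888 = -0.5004

-0.5004


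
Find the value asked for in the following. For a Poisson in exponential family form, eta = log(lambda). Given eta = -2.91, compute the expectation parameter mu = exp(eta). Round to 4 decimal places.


Expectation parameter for Poisson exponential family:
mu = exp(eta).
eta = -2.91.
mu = exp(-2.91) = 0.0545

0.0545


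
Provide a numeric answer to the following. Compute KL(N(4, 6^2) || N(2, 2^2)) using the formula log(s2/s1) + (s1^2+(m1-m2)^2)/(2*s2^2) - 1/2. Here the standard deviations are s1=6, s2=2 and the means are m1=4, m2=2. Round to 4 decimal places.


KL divergence between normal distributions:
KL = log(s2/s1) + (s1^2 + (m1-m2)^2)/(2*s2^2) - 1/2.
log(2/6) = -1.098612.
(6^2 + (4-2)^2)/(2*2^2) = (36 + 4)/8 = 5.0.
KL = -1.098612 + 5.0 - 0.5 = 3.4014

3.4014
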